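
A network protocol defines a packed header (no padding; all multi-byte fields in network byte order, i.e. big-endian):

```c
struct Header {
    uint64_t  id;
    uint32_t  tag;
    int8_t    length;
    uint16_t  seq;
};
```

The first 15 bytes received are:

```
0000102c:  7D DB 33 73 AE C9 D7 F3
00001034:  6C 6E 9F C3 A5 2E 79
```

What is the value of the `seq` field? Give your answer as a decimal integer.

`seq` follows `id` (8 B), `tag` (4 B), `length` (1 B), so it starts at offset 8 + 4 + 1 = 13 and occupies 2 bytes.
Bytes at offsets 13..14: 2E 79.
In big-endian order the high byte comes first in memory.
The bytes are already most-significant first: 0x2E79.
0x2E79 = 11897.

11897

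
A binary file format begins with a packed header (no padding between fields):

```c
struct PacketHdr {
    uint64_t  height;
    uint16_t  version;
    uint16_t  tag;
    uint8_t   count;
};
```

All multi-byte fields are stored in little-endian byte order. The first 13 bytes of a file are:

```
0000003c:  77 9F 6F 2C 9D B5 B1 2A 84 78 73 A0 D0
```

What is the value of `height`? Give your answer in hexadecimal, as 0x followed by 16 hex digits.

0x2AB1B59D2C6F9F77

`height` is the first field, at byte offset 0, occupying 8 bytes.
Bytes at offsets 0..7: 77 9F 6F 2C 9D B5 B1 2A.
In little-endian order the low byte comes first in memory.
Reassemble most-significant byte first: 2A B1 B5 9D 2C 6F 9F 77 → 0x2AB1B59D2C6F9F77.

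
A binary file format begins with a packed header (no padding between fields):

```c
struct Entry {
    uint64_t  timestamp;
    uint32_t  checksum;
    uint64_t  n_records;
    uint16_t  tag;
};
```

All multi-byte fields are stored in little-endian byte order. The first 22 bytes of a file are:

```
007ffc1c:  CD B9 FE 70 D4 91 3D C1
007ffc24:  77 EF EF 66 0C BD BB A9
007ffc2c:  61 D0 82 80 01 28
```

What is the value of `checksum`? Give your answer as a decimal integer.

`checksum` follows `timestamp` (8 bytes), so it starts at byte offset 8 and occupies 4 bytes.
Bytes at offsets 8..11: 77 EF EF 66.
Little-endian stores the least-significant byte at the lowest address.
Reassemble most-significant byte first: 66 EF EF 77 → 0x66EFEF77.
0x66EFEF77 = 1727000439.

1727000439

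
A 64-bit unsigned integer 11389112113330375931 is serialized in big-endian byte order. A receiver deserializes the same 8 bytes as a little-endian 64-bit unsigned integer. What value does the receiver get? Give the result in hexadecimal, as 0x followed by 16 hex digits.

11389112113330375931 in 64-bit hexadecimal is 0x9E0E411FFE27CCFB.
Stored big-endian, the bytes at ascending addresses are 9E 0E 41 1F FE 27 CC FB.
Read back as little-endian, the first byte is least significant, giving 0xFBCC27FE1F410E9E.

0xFBCC27FE1F410E9E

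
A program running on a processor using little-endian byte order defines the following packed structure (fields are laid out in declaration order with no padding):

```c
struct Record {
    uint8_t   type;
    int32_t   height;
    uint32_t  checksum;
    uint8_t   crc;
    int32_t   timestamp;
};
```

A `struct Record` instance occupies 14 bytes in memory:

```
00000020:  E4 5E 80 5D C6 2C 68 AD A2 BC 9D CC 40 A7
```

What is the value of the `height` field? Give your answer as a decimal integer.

-966950818

`height` follows `type` (1 byte), so it starts at byte offset 1 and occupies 4 bytes.
Bytes at offsets 1..4: 5E 80 5D C6.
Little-endian: lowest address holds the least-significant byte.
Reassemble most-significant byte first: C6 5D 80 5E → 0xC65D805E.
Top bit is set, so as a signed 32-bit value this is 0xC65D805E − 2^32 = -966950818.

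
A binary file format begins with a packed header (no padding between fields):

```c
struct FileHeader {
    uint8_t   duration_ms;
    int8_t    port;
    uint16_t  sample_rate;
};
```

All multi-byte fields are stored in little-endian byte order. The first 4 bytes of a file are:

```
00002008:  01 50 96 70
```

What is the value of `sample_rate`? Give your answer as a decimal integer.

28822

`sample_rate` follows `duration_ms` (1 B), `port` (1 B), so it starts at offset 1 + 1 = 2 and occupies 2 bytes.
Bytes at offsets 2..3: 96 70.
In little-endian order the low byte comes first in memory.
Reassemble most-significant byte first: 70 96 → 0x7096.
0x7096 = 28822.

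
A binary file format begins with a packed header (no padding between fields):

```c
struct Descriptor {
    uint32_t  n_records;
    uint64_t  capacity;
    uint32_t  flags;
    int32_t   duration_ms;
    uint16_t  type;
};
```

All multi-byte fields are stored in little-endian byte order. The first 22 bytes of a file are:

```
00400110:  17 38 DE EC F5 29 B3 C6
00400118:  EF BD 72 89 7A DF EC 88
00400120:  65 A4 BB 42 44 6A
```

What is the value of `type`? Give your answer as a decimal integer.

27204

`type` follows `n_records` (4 B), `capacity` (8 B), `flags` (4 B), `duration_ms` (4 B), so it starts at offset 4 + 8 + 4 + 4 = 20 and occupies 2 bytes.
Bytes at offsets 20..21: 44 6A.
In little-endian order the low byte comes first in memory.
Reassemble most-significant byte first: 6A 44 → 0x6A44.
0x6A44 = 27204.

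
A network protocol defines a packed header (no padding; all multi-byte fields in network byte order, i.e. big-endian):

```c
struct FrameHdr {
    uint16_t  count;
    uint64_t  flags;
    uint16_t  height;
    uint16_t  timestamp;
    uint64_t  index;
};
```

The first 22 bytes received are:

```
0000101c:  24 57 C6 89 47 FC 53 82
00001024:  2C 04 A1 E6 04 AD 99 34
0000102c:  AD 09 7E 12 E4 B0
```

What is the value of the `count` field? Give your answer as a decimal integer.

`count` is the first field, at byte offset 0, occupying 2 bytes.
Bytes at offsets 0..1: 24 57.
Big-endian stores the most-significant byte at the lowest address.
The bytes are already most-significant first: 0x2457.
0x2457 = 9303.

9303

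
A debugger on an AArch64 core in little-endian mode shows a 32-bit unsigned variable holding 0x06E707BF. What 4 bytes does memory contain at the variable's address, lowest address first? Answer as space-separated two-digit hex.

BF 07 E7 06

Split into bytes (most-significant first): 06 E7 07 BF.
Little-endian: lowest address holds the least-significant byte.
So at ascending addresses the bytes are BF 07 E7 06.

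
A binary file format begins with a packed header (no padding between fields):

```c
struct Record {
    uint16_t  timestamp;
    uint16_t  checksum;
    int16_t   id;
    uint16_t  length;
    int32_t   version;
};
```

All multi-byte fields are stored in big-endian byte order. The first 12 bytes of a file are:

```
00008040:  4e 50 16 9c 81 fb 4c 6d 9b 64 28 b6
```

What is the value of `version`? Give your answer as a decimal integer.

`version` follows `timestamp` (2 B), `checksum` (2 B), `id` (2 B), `length` (2 B), so it starts at offset 2 + 2 + 2 + 2 = 8 and occupies 4 bytes.
Bytes at offsets 8..11: 9B 64 28 B6.
In big-endian order the high byte comes first in memory.
The bytes are already most-significant first: 0x9B6428B6.
Top bit is set, so as a signed 32-bit value this is 0x9B6428B6 − 2^32 = -1687934794.

-1687934794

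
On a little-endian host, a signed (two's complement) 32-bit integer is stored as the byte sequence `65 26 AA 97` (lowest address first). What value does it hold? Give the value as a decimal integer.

-1750456731

Little-endian stores the least-significant byte at the lowest address.
Reassemble most-significant byte first: 97 AA 26 65 → 0x97AA2665.
Top bit is set, so as a signed 32-bit value this is 0x97AA2665 − 2^32 = -1750456731.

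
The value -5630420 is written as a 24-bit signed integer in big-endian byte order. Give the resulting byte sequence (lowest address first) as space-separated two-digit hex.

Two's complement of -5630420 in 24 bits: 5630420 = 0x55E9D4; invert → 0xAA162B; add 1 → 0xAA162C.
Split into bytes (most-significant first): AA 16 2C.
In big-endian order the high byte comes first in memory.
So the memory order matches the most-significant-first order: AA 16 2C.

AA 16 2C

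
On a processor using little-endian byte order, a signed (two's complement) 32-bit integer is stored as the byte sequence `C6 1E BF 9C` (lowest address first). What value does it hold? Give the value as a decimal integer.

-1665196346

Little-endian stores the least-significant byte at the lowest address.
Reassemble most-significant byte first: 9C BF 1E C6 → 0x9CBF1EC6.
Top bit is set, so as a signed 32-bit value this is 0x9CBF1EC6 − 2^32 = -1665196346.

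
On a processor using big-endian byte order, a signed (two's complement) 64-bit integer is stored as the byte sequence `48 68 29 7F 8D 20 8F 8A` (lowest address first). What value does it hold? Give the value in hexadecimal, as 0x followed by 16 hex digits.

0x4868297F8D208F8A

Big-endian stores the most-significant byte at the lowest address.
The bytes are already most-significant first: 0x4868297F8D208F8A.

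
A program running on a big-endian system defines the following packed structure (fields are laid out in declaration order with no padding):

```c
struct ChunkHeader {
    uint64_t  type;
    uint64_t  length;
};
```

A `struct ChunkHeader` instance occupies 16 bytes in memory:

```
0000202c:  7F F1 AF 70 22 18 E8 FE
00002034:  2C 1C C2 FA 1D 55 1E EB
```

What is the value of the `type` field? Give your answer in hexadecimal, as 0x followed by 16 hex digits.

0x7FF1AF702218E8FE

`type` is the first field, at byte offset 0, occupying 8 bytes.
Bytes at offsets 0..7: 7F F1 AF 70 22 18 E8 FE.
Big-endian: lowest address holds the most-significant byte.
The bytes are already most-significant first: 0x7FF1AF702218E8FE.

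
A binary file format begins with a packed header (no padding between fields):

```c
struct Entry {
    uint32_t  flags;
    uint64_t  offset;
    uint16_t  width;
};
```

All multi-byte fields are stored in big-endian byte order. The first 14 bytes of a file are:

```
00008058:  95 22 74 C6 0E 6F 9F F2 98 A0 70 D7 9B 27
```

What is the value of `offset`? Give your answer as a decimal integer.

1040225903237427415

`offset` follows `flags` (4 bytes), so it starts at byte offset 4 and occupies 8 bytes.
Bytes at offsets 4..11: 0E 6F 9F F2 98 A0 70 D7.
Big-endian: lowest address holds the most-significant byte.
The bytes are already most-significant first: 0x0E6F9FF298A070D7.
0x0E6F9FF298A070D7 = 1040225903237427415.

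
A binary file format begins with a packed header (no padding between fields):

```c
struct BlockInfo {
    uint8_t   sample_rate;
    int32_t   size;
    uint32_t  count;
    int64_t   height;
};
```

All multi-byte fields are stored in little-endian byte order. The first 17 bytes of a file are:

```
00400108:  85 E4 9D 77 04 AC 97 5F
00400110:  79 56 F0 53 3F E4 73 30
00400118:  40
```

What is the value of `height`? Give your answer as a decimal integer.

4625324241461702742

`height` follows `sample_rate` (1 B), `size` (4 B), `count` (4 B), so it starts at offset 1 + 4 + 4 = 9 and occupies 8 bytes.
Bytes at offsets 9..16: 56 F0 53 3F E4 73 30 40.
Little-endian: lowest address holds the least-significant byte.
Reassemble most-significant byte first: 40 30 73 E4 3F 53 F0 56 → 0x403073E43F53F056.
0x403073E43F53F056 = 4625324241461702742.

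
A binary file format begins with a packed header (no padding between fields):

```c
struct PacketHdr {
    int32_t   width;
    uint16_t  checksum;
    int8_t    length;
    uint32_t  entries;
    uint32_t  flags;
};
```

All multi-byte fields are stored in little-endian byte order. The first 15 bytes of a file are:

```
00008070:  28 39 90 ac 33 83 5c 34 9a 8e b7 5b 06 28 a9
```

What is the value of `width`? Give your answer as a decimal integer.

`width` is the first field, at byte offset 0, occupying 4 bytes.
Bytes at offsets 0..3: 28 39 90 AC.
In little-endian order the low byte comes first in memory.
Reassemble most-significant byte first: AC 90 39 28 → 0xAC903928.
Top bit is set, so as a signed 32-bit value this is 0xAC903928 − 2^32 = -1399834328.

-1399834328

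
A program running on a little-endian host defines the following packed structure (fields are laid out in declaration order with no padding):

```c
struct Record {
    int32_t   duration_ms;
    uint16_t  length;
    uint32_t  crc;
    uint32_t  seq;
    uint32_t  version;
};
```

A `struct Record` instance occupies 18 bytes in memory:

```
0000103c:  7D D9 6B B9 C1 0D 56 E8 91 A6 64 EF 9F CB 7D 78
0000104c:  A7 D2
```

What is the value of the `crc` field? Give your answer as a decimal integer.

`crc` follows `duration_ms` (4 B), `length` (2 B), so it starts at offset 4 + 2 = 6 and occupies 4 bytes.
Bytes at offsets 6..9: 56 E8 91 A6.
Little-endian: lowest address holds the least-significant byte.
Reassemble most-significant byte first: A6 91 E8 56 → 0xA691E856.
0xA691E856 = 2794580054.

2794580054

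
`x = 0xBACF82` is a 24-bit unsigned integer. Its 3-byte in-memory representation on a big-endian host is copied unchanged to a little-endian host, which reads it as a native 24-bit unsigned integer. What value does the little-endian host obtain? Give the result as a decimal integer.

8572858

Stored big-endian, the bytes at ascending addresses are BA CF 82.
Read back as little-endian, the first byte is least significant, giving 0x82CFBA.
0x82CFBA = 8572858.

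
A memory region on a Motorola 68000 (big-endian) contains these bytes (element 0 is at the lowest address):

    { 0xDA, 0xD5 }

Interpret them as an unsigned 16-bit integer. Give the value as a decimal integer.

56021

Big-endian: lowest address holds the most-significant byte.
The bytes are already most-significant first: 0xDAD5.
0xDAD5 = 56021.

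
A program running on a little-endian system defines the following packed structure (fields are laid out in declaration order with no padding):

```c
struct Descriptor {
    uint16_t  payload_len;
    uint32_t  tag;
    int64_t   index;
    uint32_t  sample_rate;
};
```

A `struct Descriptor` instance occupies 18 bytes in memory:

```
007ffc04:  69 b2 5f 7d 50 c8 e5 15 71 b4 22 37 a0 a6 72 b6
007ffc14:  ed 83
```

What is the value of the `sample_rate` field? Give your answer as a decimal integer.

2213394034

`sample_rate` follows `payload_len` (2 B), `tag` (4 B), `index` (8 B), so it starts at offset 2 + 4 + 8 = 14 and occupies 4 bytes.
Bytes at offsets 14..17: 72 B6 ED 83.
In little-endian order the low byte comes first in memory.
Reassemble most-significant byte first: 83 ED B6 72 → 0x83EDB672.
0x83EDB672 = 2213394034.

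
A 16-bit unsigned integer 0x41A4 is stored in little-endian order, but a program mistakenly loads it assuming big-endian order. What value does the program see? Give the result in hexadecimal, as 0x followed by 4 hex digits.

0xA441

Stored little-endian, the bytes at ascending addresses are A4 41.
Read back as big-endian, the last byte is least significant, giving 0xA441.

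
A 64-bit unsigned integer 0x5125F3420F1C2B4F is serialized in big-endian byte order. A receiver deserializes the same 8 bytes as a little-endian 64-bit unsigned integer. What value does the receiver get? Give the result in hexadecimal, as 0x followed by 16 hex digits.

Stored big-endian, the bytes at ascending addresses are 51 25 F3 42 0F 1C 2B 4F.
Read back as little-endian, the first byte is least significant, giving 0x4F2B1C0F42F32551.

0x4F2B1C0F42F32551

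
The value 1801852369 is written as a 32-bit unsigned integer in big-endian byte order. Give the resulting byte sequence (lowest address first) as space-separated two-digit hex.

1801852369 in hexadecimal, padded to 32 bits, is 0x6B6615D1.
Split into bytes (most-significant first): 6B 66 15 D1.
In big-endian order the high byte comes first in memory.
So the memory order matches the most-significant-first order: 6B 66 15 D1.

6B 66 15 D1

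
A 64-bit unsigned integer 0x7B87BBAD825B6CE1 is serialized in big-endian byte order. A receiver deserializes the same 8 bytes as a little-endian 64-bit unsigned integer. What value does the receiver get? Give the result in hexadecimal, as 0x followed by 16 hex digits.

0xE16C5B82ADBB877B

Stored big-endian, the bytes at ascending addresses are 7B 87 BB AD 82 5B 6C E1.
Read back as little-endian, the first byte is least significant, giving 0xE16C5B82ADBB877B.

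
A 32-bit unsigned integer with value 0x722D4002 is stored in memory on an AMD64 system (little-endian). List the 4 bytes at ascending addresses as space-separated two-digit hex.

02 40 2D 72

Split into bytes (most-significant first): 72 2D 40 02.
Little-endian stores the least-significant byte at the lowest address.
So at ascending addresses the bytes are 02 40 2D 72.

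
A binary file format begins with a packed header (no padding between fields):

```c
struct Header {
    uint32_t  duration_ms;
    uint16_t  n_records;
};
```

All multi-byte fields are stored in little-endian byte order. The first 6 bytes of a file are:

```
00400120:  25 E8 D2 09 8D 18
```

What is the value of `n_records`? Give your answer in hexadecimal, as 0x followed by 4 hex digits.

`n_records` follows `duration_ms` (4 bytes), so it starts at byte offset 4 and occupies 2 bytes.
Bytes at offsets 4..5: 8D 18.
In little-endian order the low byte comes first in memory.
Reassemble most-significant byte first: 18 8D → 0x188D.

0x188D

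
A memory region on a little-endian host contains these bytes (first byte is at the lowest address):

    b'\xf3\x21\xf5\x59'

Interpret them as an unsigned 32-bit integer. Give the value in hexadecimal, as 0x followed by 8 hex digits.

Little-endian: lowest address holds the least-significant byte.
Reassemble most-significant byte first: 59 F5 21 F3 → 0x59F521F3.

0x59F521F3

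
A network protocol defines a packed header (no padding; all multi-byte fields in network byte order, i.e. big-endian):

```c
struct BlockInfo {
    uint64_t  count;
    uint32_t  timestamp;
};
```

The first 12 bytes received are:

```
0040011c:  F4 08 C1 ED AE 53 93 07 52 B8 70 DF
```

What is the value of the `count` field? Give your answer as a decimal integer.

`count` is the first field, at byte offset 0, occupying 8 bytes.
Bytes at offsets 0..7: F4 08 C1 ED AE 53 93 07.
Big-endian stores the most-significant byte at the lowest address.
The bytes are already most-significant first: 0xF408C1EDAE539307.
0xF408C1EDAE539307 = 17584517971644224263.

17584517971644224263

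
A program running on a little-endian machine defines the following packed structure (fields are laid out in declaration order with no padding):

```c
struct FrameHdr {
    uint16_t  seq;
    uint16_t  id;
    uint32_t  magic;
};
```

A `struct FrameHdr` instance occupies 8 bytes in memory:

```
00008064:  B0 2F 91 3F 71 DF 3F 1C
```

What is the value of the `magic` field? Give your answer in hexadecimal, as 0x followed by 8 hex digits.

`magic` follows `seq` (2 B), `id` (2 B), so it starts at offset 2 + 2 = 4 and occupies 4 bytes.
Bytes at offsets 4..7: 71 DF 3F 1C.
Little-endian: lowest address holds the least-significant byte.
Reassemble most-significant byte first: 1C 3F DF 71 → 0x1C3FDF71.

0x1C3FDF71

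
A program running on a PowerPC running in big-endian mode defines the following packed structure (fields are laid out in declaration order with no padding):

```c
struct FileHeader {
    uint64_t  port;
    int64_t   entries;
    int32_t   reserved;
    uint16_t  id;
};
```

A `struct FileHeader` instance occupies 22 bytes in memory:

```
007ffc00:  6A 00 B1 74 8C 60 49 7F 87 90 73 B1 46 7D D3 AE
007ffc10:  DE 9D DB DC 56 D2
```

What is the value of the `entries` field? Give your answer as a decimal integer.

`entries` follows `port` (8 bytes), so it starts at byte offset 8 and occupies 8 bytes.
Bytes at offsets 8..15: 87 90 73 B1 46 7D D3 AE.
Big-endian stores the most-significant byte at the lowest address.
The bytes are already most-significant first: 0x879073B1467DD3AE.
Top bit is set, so as a signed 64-bit value this is 0x879073B1467DD3AE − 2^64 = -8678309276713888850.

-8678309276713888850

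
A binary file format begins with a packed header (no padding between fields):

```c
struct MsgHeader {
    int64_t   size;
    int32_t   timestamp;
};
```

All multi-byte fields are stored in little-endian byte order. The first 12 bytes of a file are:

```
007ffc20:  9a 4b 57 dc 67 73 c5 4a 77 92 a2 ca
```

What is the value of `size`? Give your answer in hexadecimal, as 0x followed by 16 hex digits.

`size` is the first field, at byte offset 0, occupying 8 bytes.
Bytes at offsets 0..7: 9A 4B 57 DC 67 73 C5 4A.
Little-endian: lowest address holds the least-significant byte.
Reassemble most-significant byte first: 4A C5 73 67 DC 57 4B 9A → 0x4AC57367DC574B9A.

0x4AC57367DC574B9A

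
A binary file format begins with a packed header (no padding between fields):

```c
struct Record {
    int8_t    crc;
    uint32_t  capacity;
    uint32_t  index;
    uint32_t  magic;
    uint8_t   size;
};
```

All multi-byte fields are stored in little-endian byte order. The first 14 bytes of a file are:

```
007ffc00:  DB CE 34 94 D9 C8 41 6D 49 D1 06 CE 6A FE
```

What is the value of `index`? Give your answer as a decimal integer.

`index` follows `crc` (1 B), `capacity` (4 B), so it starts at offset 1 + 4 = 5 and occupies 4 bytes.
Bytes at offsets 5..8: C8 41 6D 49.
In little-endian order the low byte comes first in memory.
Reassemble most-significant byte first: 49 6D 41 C8 → 0x496D41C8.
0x496D41C8 = 1231897032.

1231897032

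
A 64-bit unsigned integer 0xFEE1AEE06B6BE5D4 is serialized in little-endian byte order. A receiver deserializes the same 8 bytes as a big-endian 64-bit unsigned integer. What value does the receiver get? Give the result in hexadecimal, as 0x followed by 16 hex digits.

0xD4E56B6BE0AEE1FE

Stored little-endian, the bytes at ascending addresses are D4 E5 6B 6B E0 AE E1 FE.
Read back as big-endian, the last byte is least significant, giving 0xD4E56B6BE0AEE1FE.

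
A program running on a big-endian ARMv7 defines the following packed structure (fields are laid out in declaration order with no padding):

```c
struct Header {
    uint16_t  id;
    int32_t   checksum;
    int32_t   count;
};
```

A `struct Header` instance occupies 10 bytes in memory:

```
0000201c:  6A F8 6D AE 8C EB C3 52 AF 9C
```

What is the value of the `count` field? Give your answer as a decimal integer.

`count` follows `id` (2 B), `checksum` (4 B), so it starts at offset 2 + 4 = 6 and occupies 4 bytes.
Bytes at offsets 6..9: C3 52 AF 9C.
Big-endian: lowest address holds the most-significant byte.
The bytes are already most-significant first: 0xC352AF9C.
Top bit is set, so as a signed 32-bit value this is 0xC352AF9C − 2^32 = -1017991268.

-1017991268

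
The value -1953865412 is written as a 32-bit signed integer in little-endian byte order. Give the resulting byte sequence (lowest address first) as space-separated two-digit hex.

Two's complement of -1953865412 in 32 bits: 1953865412 = 0x74759EC4; invert → 0x8B8A613B; add 1 → 0x8B8A613C.
Split into bytes (most-significant first): 8B 8A 61 3C.
Little-endian: lowest address holds the least-significant byte.
So at ascending addresses the bytes are 3C 61 8A 8B.

3C 61 8A 8B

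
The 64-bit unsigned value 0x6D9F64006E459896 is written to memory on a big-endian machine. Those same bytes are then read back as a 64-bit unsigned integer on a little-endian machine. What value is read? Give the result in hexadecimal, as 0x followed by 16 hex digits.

Stored big-endian, the bytes at ascending addresses are 6D 9F 64 00 6E 45 98 96.
Read back as little-endian, the first byte is least significant, giving 0x9698456E00649F6D.

0x9698456E00649F6D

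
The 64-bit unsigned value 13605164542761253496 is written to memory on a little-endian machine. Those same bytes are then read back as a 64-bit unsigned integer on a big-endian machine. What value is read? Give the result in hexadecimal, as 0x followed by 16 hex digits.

13605164542761253496 in 64-bit hexadecimal is 0xBCCF411182063A78.
Stored little-endian, the bytes at ascending addresses are 78 3A 06 82 11 41 CF BC.
Read back as big-endian, the last byte is least significant, giving 0x783A06821141CFBC.

0x783A06821141CFBC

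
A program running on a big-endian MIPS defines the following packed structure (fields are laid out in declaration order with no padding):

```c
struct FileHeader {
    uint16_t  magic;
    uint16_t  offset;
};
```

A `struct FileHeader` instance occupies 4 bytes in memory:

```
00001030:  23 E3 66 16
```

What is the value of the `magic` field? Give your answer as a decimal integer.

9187

`magic` is the first field, at byte offset 0, occupying 2 bytes.
Bytes at offsets 0..1: 23 E3.
Big-endian: lowest address holds the most-significant byte.
The bytes are already most-significant first: 0x23E3.
0x23E3 = 9187.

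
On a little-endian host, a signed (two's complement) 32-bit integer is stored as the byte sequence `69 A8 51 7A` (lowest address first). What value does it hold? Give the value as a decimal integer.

2052171881

In little-endian order the low byte comes first in memory.
Reassemble most-significant byte first: 7A 51 A8 69 → 0x7A51A869.
0x7A51A869 = 2052171881.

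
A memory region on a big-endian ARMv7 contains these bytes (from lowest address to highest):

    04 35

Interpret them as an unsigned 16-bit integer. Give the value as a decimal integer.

Big-endian: lowest address holds the most-significant byte.
The bytes are already most-significant first: 0x0435.
0x0435 = 1077.

1077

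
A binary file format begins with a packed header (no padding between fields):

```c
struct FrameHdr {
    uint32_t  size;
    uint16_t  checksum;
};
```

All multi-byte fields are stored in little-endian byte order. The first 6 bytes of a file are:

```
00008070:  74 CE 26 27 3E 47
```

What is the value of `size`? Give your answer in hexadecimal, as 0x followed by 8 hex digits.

`size` is the first field, at byte offset 0, occupying 4 bytes.
Bytes at offsets 0..3: 74 CE 26 27.
In little-endian order the low byte comes first in memory.
Reassemble most-significant byte first: 27 26 CE 74 → 0x2726CE74.

0x2726CE74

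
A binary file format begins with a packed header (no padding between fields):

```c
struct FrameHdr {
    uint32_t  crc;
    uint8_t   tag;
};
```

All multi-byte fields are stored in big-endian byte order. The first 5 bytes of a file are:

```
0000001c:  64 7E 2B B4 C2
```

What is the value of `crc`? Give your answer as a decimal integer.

1685990324

`crc` is the first field, at byte offset 0, occupying 4 bytes.
Bytes at offsets 0..3: 64 7E 2B B4.
Big-endian stores the most-significant byte at the lowest address.
The bytes are already most-significant first: 0x647E2BB4.
0x647E2BB4 = 1685990324.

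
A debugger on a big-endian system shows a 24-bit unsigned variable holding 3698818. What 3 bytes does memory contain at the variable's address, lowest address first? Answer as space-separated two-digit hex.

38 70 82

3698818 in hexadecimal, padded to 24 bits, is 0x387082.
Split into bytes (most-significant first): 38 70 82.
Big-endian: lowest address holds the most-significant byte.
So the memory order matches the most-significant-first order: 38 70 82.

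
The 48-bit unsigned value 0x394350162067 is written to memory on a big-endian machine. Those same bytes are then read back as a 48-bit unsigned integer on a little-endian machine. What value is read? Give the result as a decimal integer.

113387510973241

Stored big-endian, the bytes at ascending addresses are 39 43 50 16 20 67.
Read back as little-endian, the first byte is least significant, giving 0x672016504339.
0x672016504339 = 113387510973241.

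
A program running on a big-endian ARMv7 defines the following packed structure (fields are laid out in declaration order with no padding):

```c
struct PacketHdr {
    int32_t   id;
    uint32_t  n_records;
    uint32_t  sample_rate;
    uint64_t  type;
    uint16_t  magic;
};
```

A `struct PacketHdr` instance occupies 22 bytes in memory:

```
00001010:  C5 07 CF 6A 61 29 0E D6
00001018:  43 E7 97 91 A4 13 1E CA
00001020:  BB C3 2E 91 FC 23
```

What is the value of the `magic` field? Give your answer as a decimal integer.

64547

`magic` follows `id` (4 B), `n_records` (4 B), `sample_rate` (4 B), `type` (8 B), so it starts at offset 4 + 4 + 4 + 8 = 20 and occupies 2 bytes.
Bytes at offsets 20..21: FC 23.
In big-endian order the high byte comes first in memory.
The bytes are already most-significant first: 0xFC23.
0xFC23 = 64547.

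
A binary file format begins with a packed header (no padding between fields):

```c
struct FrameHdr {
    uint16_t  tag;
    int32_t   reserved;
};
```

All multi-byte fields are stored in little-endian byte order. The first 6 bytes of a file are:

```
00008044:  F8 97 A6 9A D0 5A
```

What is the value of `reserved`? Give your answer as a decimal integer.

`reserved` follows `tag` (2 bytes), so it starts at byte offset 2 and occupies 4 bytes.
Bytes at offsets 2..5: A6 9A D0 5A.
Little-endian stores the least-significant byte at the lowest address.
Reassemble most-significant byte first: 5A D0 9A A6 → 0x5AD09AA6.
0x5AD09AA6 = 1523620518.

1523620518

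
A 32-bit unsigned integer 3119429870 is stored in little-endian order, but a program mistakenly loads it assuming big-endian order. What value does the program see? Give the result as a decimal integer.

4005097145

3119429870 in 32-bit hexadecimal is 0xB9EEB8EE.
Stored little-endian, the bytes at ascending addresses are EE B8 EE B9.
Read back as big-endian, the last byte is least significant, giving 0xEEB8EEB9.
0xEEB8EEB9 = 4005097145.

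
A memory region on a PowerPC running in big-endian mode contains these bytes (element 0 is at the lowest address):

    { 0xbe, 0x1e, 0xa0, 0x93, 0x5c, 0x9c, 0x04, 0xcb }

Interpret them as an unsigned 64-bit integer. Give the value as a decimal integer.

13699563671281992907

In big-endian order the high byte comes first in memory.
The bytes are already most-significant first: 0xBE1EA0935C9C04CB.
0xBE1EA0935C9C04CB = 13699563671281992907.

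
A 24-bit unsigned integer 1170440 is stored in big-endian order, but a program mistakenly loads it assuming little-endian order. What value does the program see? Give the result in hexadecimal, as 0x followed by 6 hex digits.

0x08DC11

1170440 in 24-bit hexadecimal is 0x11DC08.
Stored big-endian, the bytes at ascending addresses are 11 DC 08.
Read back as little-endian, the first byte is least significant, giving 0x08DC11.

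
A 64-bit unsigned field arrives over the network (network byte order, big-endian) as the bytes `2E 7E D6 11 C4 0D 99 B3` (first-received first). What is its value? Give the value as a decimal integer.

In big-endian order the high byte comes first in memory.
The bytes are already most-significant first: 0x2E7ED611C40D99B3.
0x2E7ED611C40D99B3 = 3350350544602241459.

3350350544602241459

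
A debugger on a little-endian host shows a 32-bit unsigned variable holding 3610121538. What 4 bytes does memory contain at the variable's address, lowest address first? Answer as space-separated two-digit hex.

42 15 2E D7

3610121538 in hexadecimal, padded to 32 bits, is 0xD72E1542.
Split into bytes (most-significant first): D7 2E 15 42.
In little-endian order the low byte comes first in memory.
So at ascending addresses the bytes are 42 15 2E D7.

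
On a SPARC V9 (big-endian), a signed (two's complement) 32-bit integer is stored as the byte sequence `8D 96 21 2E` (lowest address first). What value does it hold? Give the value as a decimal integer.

-1919540946

In big-endian order the high byte comes first in memory.
The bytes are already most-significant first: 0x8D96212E.
Top bit is set, so as a signed 32-bit value this is 0x8D96212E − 2^32 = -1919540946.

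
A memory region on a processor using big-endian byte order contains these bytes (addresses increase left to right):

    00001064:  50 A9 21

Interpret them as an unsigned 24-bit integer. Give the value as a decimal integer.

Big-endian stores the most-significant byte at the lowest address.
The bytes are already most-significant first: 0x50A921.
0x50A921 = 5286177.

5286177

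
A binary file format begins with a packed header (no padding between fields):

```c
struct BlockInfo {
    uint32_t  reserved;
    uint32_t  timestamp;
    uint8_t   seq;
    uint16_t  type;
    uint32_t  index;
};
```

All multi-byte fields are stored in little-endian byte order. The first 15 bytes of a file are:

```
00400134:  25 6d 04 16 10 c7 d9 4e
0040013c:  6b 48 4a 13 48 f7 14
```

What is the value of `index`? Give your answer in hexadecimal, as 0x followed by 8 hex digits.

0x14F74813

`index` follows `reserved` (4 B), `timestamp` (4 B), `seq` (1 B), `type` (2 B), so it starts at offset 4 + 4 + 1 + 2 = 11 and occupies 4 bytes.
Bytes at offsets 11..14: 13 48 F7 14.
Little-endian stores the least-significant byte at the lowest address.
Reassemble most-significant byte first: 14 F7 48 13 → 0x14F74813.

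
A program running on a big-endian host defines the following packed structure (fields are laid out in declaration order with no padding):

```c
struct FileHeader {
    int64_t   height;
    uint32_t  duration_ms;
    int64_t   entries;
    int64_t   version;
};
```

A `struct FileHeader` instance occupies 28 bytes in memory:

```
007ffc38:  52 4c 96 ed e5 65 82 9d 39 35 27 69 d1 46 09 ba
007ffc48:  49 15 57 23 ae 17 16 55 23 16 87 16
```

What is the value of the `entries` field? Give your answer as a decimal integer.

-3366992975718164701

`entries` follows `height` (8 B), `duration_ms` (4 B), so it starts at offset 8 + 4 = 12 and occupies 8 bytes.
Bytes at offsets 12..19: D1 46 09 BA 49 15 57 23.
Big-endian stores the most-significant byte at the lowest address.
The bytes are already most-significant first: 0xD14609BA49155723.
Top bit is set, so as a signed 64-bit value this is 0xD14609BA49155723 − 2^64 = -3366992975718164701.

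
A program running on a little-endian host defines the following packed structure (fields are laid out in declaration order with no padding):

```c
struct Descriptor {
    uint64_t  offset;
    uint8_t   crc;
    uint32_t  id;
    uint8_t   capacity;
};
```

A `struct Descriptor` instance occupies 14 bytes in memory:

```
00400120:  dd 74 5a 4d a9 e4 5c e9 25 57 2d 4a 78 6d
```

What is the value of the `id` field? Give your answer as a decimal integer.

`id` follows `offset` (8 B), `crc` (1 B), so it starts at offset 8 + 1 = 9 and occupies 4 bytes.
Bytes at offsets 9..12: 57 2D 4A 78.
Little-endian: lowest address holds the least-significant byte.
Reassemble most-significant byte first: 78 4A 2D 57 → 0x784A2D57.
0x784A2D57 = 2018127191.

2018127191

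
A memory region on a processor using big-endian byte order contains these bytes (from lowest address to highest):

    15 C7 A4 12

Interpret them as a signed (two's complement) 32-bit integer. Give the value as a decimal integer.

365405202

Big-endian: lowest address holds the most-significant byte.
The bytes are already most-significant first: 0x15C7A412.
0x15C7A412 = 365405202.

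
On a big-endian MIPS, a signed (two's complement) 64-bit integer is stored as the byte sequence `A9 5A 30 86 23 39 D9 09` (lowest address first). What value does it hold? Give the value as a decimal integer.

-6243624580721026807

In big-endian order the high byte comes first in memory.
The bytes are already most-significant first: 0xA95A30862339D909.
Top bit is set, so as a signed 64-bit value this is 0xA95A30862339D909 − 2^64 = -6243624580721026807.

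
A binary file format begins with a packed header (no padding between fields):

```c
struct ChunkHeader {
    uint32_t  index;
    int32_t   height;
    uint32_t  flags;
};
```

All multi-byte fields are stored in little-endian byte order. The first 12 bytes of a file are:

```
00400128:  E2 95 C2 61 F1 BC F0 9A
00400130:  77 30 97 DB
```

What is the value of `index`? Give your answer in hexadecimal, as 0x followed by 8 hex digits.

`index` is the first field, at byte offset 0, occupying 4 bytes.
Bytes at offsets 0..3: E2 95 C2 61.
Little-endian: lowest address holds the least-significant byte.
Reassemble most-significant byte first: 61 C2 95 E2 → 0x61C295E2.

0x61C295E2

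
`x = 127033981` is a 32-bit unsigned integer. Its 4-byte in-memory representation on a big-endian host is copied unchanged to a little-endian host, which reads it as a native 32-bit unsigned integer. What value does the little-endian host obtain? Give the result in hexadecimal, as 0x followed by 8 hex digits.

0x7D629207

127033981 in 32-bit hexadecimal is 0x0792627D.
Stored big-endian, the bytes at ascending addresses are 07 92 62 7D.
Read back as little-endian, the first byte is least significant, giving 0x7D629207.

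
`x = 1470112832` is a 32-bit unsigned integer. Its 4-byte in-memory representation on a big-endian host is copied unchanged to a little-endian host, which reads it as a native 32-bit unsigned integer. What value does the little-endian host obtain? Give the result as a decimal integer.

1076142167

1470112832 in 32-bit hexadecimal is 0x57A02440.
Stored big-endian, the bytes at ascending addresses are 57 A0 24 40.
Read back as little-endian, the first byte is least significant, giving 0x4024A057.
0x4024A057 = 1076142167.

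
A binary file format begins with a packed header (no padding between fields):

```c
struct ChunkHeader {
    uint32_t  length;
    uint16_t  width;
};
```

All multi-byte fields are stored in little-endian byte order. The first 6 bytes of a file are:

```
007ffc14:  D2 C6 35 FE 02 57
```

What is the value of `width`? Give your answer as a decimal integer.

22274

`width` follows `length` (4 bytes), so it starts at byte offset 4 and occupies 2 bytes.
Bytes at offsets 4..5: 02 57.
In little-endian order the low byte comes first in memory.
Reassemble most-significant byte first: 57 02 → 0x5702.
0x5702 = 22274.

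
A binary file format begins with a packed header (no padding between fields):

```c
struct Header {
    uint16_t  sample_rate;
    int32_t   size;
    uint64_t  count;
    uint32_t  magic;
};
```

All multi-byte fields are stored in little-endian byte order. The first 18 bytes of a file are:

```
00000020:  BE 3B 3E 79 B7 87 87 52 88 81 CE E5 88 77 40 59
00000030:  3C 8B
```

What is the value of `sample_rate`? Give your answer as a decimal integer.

15294

`sample_rate` is the first field, at byte offset 0, occupying 2 bytes.
Bytes at offsets 0..1: BE 3B.
In little-endian order the low byte comes first in memory.
Reassemble most-significant byte first: 3B BE → 0x3BBE.
0x3BBE = 15294.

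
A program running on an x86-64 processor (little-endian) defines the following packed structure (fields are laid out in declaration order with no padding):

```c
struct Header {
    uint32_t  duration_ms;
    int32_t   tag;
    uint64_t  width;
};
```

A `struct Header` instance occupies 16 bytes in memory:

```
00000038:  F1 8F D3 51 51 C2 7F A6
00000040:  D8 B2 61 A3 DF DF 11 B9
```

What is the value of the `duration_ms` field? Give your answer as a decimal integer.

1372819441

`duration_ms` is the first field, at byte offset 0, occupying 4 bytes.
Bytes at offsets 0..3: F1 8F D3 51.
In little-endian order the low byte comes first in memory.
Reassemble most-significant byte first: 51 D3 8F F1 → 0x51D38FF1.
0x51D38FF1 = 1372819441.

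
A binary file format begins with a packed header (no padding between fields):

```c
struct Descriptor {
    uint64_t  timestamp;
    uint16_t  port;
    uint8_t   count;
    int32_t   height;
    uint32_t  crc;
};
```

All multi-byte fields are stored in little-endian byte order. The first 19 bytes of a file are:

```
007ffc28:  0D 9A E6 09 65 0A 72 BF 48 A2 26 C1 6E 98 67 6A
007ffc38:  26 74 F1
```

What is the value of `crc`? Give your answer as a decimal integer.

4050921066

`crc` follows `timestamp` (8 B), `port` (2 B), `count` (1 B), `height` (4 B), so it starts at offset 8 + 2 + 1 + 4 = 15 and occupies 4 bytes.
Bytes at offsets 15..18: 6A 26 74 F1.
Little-endian stores the least-significant byte at the lowest address.
Reassemble most-significant byte first: F1 74 26 6A → 0xF174266A.
0xF174266A = 4050921066.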